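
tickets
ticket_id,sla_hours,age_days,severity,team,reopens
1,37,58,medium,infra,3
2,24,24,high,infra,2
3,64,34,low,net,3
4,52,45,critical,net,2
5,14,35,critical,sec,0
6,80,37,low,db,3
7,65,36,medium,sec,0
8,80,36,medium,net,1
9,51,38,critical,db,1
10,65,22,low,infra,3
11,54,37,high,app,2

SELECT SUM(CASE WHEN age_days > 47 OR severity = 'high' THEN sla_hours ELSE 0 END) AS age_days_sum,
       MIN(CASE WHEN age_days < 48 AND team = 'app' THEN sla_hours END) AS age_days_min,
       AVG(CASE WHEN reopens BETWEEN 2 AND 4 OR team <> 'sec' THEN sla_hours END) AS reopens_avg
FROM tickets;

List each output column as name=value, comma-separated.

[age_days_sum: age_days > 47 OR severity = 'high']
ticket_id=1: ✓ → 37
ticket_id=2: ✓ → 24
ticket_id=3: ✗
ticket_id=4: ✗
ticket_id=5: ✗
ticket_id=6: ✗
ticket_id=7: ✗
ticket_id=8: ✗
ticket_id=9: ✗
ticket_id=10: ✗
ticket_id=11: ✓ → 54
age_days_sum = 37 + 24 + 54 = 115
—
[age_days_min: age_days < 48 AND team = 'app']
ticket_id=1: ✗
ticket_id=2: ✗
ticket_id=3: ✗
ticket_id=4: ✗
ticket_id=5: ✗
ticket_id=6: ✗
ticket_id=7: ✗
ticket_id=8: ✗
ticket_id=9: ✗
ticket_id=10: ✗
ticket_id=11: ✓ → 54
age_days_min = MIN(54) = 54
—
[reopens_avg: reopens BETWEEN 2 AND 4 OR team <> 'sec']
ticket_id=1: ✓ → 37
ticket_id=2: ✓ → 24
ticket_id=3: ✓ → 64
ticket_id=4: ✓ → 52
ticket_id=5: ✗
ticket_id=6: ✓ → 80
ticket_id=7: ✗
ticket_id=8: ✓ → 80
ticket_id=9: ✓ → 51
ticket_id=10: ✓ → 65
ticket_id=11: ✓ → 54
reopens_avg = (37 + 24 + 64 + 52 + 80 + 80 + 51 + 65 + 54) / 9 = 56.3333333333

age_days_sum=115, age_days_min=54, reopens_avg=56.3333333333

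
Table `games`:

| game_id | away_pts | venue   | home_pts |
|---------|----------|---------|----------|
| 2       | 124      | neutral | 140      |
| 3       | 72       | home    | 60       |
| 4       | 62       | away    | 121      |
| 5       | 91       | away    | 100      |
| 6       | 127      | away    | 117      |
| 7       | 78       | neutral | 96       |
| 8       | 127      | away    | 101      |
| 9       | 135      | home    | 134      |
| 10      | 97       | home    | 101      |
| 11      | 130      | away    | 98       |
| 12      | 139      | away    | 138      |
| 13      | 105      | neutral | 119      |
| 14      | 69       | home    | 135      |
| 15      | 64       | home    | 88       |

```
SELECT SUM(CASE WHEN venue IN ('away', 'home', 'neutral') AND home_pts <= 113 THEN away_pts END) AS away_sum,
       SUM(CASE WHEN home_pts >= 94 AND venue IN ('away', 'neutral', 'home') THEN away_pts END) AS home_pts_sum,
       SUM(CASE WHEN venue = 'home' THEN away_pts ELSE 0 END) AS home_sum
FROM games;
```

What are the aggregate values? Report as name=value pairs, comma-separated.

away_sum=659, home_pts_sum=1284, home_sum=437

[away_sum: venue IN ('away', 'home', 'neutral') AND home_pts <= 113]
game_id=2: ✗
game_id=3: ✓ → 72
game_id=4: ✗
game_id=5: ✓ → 91
game_id=6: ✗
game_id=7: ✓ → 78
game_id=8: ✓ → 127
game_id=9: ✗
game_id=10: ✓ → 97
game_id=11: ✓ → 130
game_id=12: ✗
game_id=13: ✗
game_id=14: ✗
game_id=15: ✓ → 64
away_sum = 72 + 91 + 78 + 127 + 97 + 130 + 64 = 659
—
[home_pts_sum: home_pts >= 94 AND venue IN ('away', 'neutral', 'home')]
game_id=2: ✓ → 124
game_id=3: ✗
game_id=4: ✓ → 62
game_id=5: ✓ → 91
game_id=6: ✓ → 127
game_id=7: ✓ → 78
game_id=8: ✓ → 127
game_id=9: ✓ → 135
game_id=10: ✓ → 97
game_id=11: ✓ → 130
game_id=12: ✓ → 139
game_id=13: ✓ → 105
game_id=14: ✓ → 69
game_id=15: ✗
home_pts_sum = 124 + 62 + 91 + 127 + 78 + 127 + 135 + 97 + 130 + 139 + 105 + 69 = 1284
—
[home_sum: venue = 'home']
game_id=2: ✗
game_id=3: ✓ → 72
game_id=4: ✗
game_id=5: ✗
game_id=6: ✗
game_id=7: ✗
game_id=8: ✗
game_id=9: ✓ → 135
game_id=10: ✓ → 97
game_id=11: ✗
game_id=12: ✗
game_id=13: ✗
game_id=14: ✓ → 69
game_id=15: ✓ → 64
home_sum = 72 + 135 + 97 + 69 + 64 = 437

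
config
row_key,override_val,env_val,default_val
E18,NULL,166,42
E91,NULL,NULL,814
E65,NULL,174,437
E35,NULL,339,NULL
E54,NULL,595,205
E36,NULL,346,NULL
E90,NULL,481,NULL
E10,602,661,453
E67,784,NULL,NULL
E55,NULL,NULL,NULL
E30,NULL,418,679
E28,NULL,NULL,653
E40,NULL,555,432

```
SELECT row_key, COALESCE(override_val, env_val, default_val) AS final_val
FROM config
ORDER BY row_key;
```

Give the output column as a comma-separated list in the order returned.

602, 166, 653, 418, 339, 346, 555, 595, NULL, 174, 784, 481, 814

row_key=E10: override_val=602 → 602
row_key=E18: override_val=NULL, env_val=166 → 166
row_key=E28: override_val=NULL, env_val=NULL, default_val=653 → 653
row_key=E30: override_val=NULL, env_val=418 → 418
row_key=E35: override_val=NULL, env_val=339 → 339
row_key=E36: override_val=NULL, env_val=346 → 346
row_key=E40: override_val=NULL, env_val=555 → 555
row_key=E54: override_val=NULL, env_val=595 → 595
row_key=E55: override_val=NULL, env_val=NULL, default_val=NULL (all NULL) → NULL
row_key=E65: override_val=NULL, env_val=174 → 174
row_key=E67: override_val=784 → 784
row_key=E90: override_val=NULL, env_val=481 → 481
row_key=E91: override_val=NULL, env_val=NULL, default_val=814 → 814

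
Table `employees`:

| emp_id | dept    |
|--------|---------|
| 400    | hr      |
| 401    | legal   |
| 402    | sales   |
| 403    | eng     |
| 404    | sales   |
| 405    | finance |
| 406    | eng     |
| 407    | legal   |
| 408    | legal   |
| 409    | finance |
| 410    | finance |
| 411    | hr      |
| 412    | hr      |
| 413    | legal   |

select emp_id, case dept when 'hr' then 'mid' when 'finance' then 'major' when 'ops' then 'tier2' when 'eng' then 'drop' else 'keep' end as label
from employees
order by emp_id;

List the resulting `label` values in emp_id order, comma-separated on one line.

emp_id=400: dept='hr' → mid
emp_id=401: ELSE → keep
emp_id=402: ELSE → keep
emp_id=403: dept='eng' → drop
emp_id=404: ELSE → keep
emp_id=405: dept='finance' → major
emp_id=406: dept='eng' → drop
emp_id=407: ELSE → keep
emp_id=408: ELSE → keep
emp_id=409: dept='finance' → major
emp_id=410: dept='finance' → major
emp_id=411: dept='hr' → mid
emp_id=412: dept='hr' → mid
emp_id=413: ELSE → keep

mid, keep, keep, drop, keep, major, drop, keep, keep, major, major, mid, mid, keep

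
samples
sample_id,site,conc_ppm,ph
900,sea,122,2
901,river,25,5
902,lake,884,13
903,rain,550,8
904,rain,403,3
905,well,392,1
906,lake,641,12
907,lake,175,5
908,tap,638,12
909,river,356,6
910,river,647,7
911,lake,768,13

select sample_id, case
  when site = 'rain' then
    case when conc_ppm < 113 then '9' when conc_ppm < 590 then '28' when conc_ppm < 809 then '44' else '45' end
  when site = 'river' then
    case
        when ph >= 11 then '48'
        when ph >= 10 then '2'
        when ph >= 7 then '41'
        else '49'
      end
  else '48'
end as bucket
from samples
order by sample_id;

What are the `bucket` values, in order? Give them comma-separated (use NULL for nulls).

48, 49, 48, 28, 28, 48, 48, 48, 48, 49, 41, 48

sample_id=900: site='sea' → outer ELSE → 48
sample_id=901: site='river' → inner[ELSE] → 49
sample_id=902: site='lake' → outer ELSE → 48
sample_id=903: site='rain' → inner[conc_ppm < 590] → 28
sample_id=904: site='rain' → inner[conc_ppm < 590] → 28
sample_id=905: site='well' → outer ELSE → 48
sample_id=906: site='lake' → outer ELSE → 48
sample_id=907: site='lake' → outer ELSE → 48
sample_id=908: site='tap' → outer ELSE → 48
sample_id=909: site='river' → inner[ELSE] → 49
sample_id=910: site='river' → inner[ph >= 7] → 41
sample_id=911: site='lake' → outer ELSE → 48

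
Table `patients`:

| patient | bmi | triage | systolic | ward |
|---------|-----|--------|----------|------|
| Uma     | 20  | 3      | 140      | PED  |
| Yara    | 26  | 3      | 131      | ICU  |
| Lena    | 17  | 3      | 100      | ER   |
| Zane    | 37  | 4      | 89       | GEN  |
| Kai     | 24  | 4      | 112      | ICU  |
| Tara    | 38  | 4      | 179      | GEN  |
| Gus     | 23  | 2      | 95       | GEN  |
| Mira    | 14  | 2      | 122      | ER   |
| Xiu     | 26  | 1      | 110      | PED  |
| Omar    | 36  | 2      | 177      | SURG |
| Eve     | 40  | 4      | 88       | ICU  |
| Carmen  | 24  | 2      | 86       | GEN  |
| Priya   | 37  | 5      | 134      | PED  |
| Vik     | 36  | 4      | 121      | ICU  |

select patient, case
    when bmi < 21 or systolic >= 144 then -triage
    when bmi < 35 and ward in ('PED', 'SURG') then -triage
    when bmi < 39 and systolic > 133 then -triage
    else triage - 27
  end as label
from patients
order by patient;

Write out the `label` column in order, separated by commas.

patient=Carmen: ELSE → -25
patient=Eve: ELSE → -23
patient=Gus: ELSE → -25
patient=Kai: ELSE → -23
patient=Lena: bmi < 21 or systolic >= 144 → -3
patient=Mira: bmi < 21 or systolic >= 144 → -2
patient=Omar: bmi < 21 or systolic >= 144 → -2
patient=Priya: bmi < 39 and systolic > 133 → -5
patient=Tara: bmi < 21 or systolic >= 144 → -4
patient=Uma: bmi < 21 or systolic >= 144 → -3
patient=Vik: ELSE → -23
patient=Xiu: bmi < 35 and ward in ('PED', 'SURG') → -1
patient=Yara: ELSE → -24
patient=Zane: ELSE → -23

-25, -23, -25, -23, -3, -2, -2, -5, -4, -3, -23, -1, -24, -23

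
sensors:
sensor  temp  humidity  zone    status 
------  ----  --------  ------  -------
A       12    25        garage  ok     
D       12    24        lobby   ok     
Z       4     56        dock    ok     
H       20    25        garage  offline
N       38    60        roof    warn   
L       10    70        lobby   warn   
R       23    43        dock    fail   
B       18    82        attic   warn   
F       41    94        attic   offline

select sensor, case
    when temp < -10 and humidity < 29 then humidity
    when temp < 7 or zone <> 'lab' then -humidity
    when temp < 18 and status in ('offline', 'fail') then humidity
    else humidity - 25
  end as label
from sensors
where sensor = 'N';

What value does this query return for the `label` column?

sensor = N: temp=38, humidity=60, zone=roof, status=warn.
temp < -10 and humidity < 29 → false
temp < 7 or zone <> 'lab' → true → -60

-60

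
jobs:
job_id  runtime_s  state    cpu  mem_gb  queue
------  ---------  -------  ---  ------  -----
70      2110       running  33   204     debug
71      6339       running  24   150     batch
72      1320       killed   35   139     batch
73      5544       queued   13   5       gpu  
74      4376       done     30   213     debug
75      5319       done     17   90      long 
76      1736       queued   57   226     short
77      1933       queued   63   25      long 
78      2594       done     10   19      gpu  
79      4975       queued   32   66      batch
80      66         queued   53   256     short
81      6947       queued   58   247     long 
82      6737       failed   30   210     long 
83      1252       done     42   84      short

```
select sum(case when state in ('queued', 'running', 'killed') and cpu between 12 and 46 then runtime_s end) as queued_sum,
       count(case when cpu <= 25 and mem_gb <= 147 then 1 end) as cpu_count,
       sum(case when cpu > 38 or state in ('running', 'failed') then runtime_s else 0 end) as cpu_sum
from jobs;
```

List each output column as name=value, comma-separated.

[queued_sum: state in ('queued', 'running', 'killed') and cpu between 12 and 46]
job_id=70: ✓ → 2110
job_id=71: ✓ → 6339
job_id=72: ✓ → 1320
job_id=73: ✓ → 5544
job_id=74: ✗
job_id=75: ✗
job_id=76: ✗
job_id=77: ✗
job_id=78: ✗
job_id=79: ✓ → 4975
job_id=80: ✗
job_id=81: ✗
job_id=82: ✗
job_id=83: ✗
queued_sum = 2110 + 6339 + 1320 + 5544 + 4975 = 20288
—
[cpu_count: cpu <= 25 and mem_gb <= 147]
job_id=70: ✗
job_id=71: ✗
job_id=72: ✗
job_id=73: ✓ → 1
job_id=74: ✗
job_id=75: ✓ → 1
job_id=76: ✗
job_id=77: ✗
job_id=78: ✓ → 1
job_id=79: ✗
job_id=80: ✗
job_id=81: ✗
job_id=82: ✗
job_id=83: ✗
cpu_count = COUNT(1, 1, 1) = 3
—
[cpu_sum: cpu > 38 or state in ('running', 'failed')]
job_id=70: ✓ → 2110
job_id=71: ✓ → 6339
job_id=72: ✗
job_id=73: ✗
job_id=74: ✗
job_id=75: ✗
job_id=76: ✓ → 1736
job_id=77: ✓ → 1933
job_id=78: ✗
job_id=79: ✗
job_id=80: ✓ → 66
job_id=81: ✓ → 6947
job_id=82: ✓ → 6737
job_id=83: ✓ → 1252
cpu_sum = 2110 + 6339 + 1736 + 1933 + 66 + 6947 + 6737 + 1252 = 27120

queued_sum=20288, cpu_count=3, cpu_sum=27120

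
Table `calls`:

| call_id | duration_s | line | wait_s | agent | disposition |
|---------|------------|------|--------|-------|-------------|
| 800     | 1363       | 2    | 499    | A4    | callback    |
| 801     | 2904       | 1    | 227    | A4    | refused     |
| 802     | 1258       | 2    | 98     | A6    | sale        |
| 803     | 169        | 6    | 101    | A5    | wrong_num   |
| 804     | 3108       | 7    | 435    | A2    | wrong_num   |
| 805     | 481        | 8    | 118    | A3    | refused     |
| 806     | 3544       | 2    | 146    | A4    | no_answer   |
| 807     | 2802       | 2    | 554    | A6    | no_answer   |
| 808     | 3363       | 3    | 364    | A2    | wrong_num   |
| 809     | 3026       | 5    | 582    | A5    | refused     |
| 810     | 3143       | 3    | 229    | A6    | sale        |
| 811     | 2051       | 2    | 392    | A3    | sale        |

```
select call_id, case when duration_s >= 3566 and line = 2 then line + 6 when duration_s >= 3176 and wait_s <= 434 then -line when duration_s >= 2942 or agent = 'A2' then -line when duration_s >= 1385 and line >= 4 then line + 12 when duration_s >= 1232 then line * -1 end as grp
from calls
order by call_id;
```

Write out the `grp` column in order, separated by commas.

call_id=800: duration_s >= 1232 → -2
call_id=801: duration_s >= 1232 → -1
call_id=802: duration_s >= 1232 → -2
call_id=803: (no match → NULL) → NULL
call_id=804: duration_s >= 2942 or agent = 'A2' → -7
call_id=805: (no match → NULL) → NULL
call_id=806: duration_s >= 3176 and wait_s <= 434 → -2
call_id=807: duration_s >= 1232 → -2
call_id=808: duration_s >= 3176 and wait_s <= 434 → -3
call_id=809: duration_s >= 2942 or agent = 'A2' → -5
call_id=810: duration_s >= 2942 or agent = 'A2' → -3
call_id=811: duration_s >= 1232 → -2

-2, -1, -2, NULL, -7, NULL, -2, -2, -3, -5, -3, -2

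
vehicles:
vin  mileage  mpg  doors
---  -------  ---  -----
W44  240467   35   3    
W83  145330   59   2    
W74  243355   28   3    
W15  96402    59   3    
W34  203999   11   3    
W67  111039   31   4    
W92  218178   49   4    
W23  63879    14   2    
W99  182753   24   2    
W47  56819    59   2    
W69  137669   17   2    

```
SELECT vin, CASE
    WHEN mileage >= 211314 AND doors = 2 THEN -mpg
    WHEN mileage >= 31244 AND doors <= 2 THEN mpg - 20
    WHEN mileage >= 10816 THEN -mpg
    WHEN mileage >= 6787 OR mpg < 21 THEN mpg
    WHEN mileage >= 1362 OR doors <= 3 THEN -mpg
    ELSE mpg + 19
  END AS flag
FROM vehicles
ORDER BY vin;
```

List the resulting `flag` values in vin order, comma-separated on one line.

vin=W15: mileage >= 10816 → -59
vin=W23: mileage >= 31244 AND doors <= 2 → -6
vin=W34: mileage >= 10816 → -11
vin=W44: mileage >= 10816 → -35
vin=W47: mileage >= 31244 AND doors <= 2 → 39
vin=W67: mileage >= 10816 → -31
vin=W69: mileage >= 31244 AND doors <= 2 → -3
vin=W74: mileage >= 10816 → -28
vin=W83: mileage >= 31244 AND doors <= 2 → 39
vin=W92: mileage >= 10816 → -49
vin=W99: mileage >= 31244 AND doors <= 2 → 4

-59, -6, -11, -35, 39, -31, -3, -28, 39, -49, 4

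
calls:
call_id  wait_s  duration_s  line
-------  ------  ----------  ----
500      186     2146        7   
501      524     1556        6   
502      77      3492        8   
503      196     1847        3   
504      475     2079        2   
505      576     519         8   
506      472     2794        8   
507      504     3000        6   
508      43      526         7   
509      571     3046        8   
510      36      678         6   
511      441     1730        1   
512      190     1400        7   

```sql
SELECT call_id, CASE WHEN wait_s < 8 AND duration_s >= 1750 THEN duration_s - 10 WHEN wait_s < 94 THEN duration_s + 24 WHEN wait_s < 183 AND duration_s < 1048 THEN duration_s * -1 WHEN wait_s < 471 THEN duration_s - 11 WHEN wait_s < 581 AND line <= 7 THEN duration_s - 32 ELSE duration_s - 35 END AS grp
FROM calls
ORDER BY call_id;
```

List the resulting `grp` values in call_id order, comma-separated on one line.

call_id=500: wait_s < 471 → 2135
call_id=501: wait_s < 581 AND line <= 7 → 1524
call_id=502: wait_s < 94 → 3516
call_id=503: wait_s < 471 → 1836
call_id=504: wait_s < 581 AND line <= 7 → 2047
call_id=505: ELSE → 484
call_id=506: ELSE → 2759
call_id=507: wait_s < 581 AND line <= 7 → 2968
call_id=508: wait_s < 94 → 550
call_id=509: ELSE → 3011
call_id=510: wait_s < 94 → 702
call_id=511: wait_s < 471 → 1719
call_id=512: wait_s < 471 → 1389

2135, 1524, 3516, 1836, 2047, 484, 2759, 2968, 550, 3011, 702, 1719, 1389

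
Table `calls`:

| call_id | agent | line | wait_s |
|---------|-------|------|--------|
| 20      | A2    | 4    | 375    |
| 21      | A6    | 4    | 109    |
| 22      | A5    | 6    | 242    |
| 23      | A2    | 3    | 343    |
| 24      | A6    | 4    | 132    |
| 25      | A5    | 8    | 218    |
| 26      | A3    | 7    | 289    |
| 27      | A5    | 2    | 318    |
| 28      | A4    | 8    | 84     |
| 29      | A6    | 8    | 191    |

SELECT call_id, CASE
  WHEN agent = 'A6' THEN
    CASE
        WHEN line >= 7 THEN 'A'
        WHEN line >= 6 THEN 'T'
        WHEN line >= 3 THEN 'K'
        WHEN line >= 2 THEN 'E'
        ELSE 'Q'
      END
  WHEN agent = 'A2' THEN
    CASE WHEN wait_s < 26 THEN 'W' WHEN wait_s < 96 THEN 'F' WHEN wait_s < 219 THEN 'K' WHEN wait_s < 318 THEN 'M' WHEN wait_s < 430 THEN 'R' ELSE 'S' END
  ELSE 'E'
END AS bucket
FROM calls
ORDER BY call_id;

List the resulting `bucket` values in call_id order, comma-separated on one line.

call_id=20: agent='A2' → inner[wait_s < 430] → R
call_id=21: agent='A6' → inner[line >= 3] → K
call_id=22: agent='A5' → outer ELSE → E
call_id=23: agent='A2' → inner[wait_s < 430] → R
call_id=24: agent='A6' → inner[line >= 3] → K
call_id=25: agent='A5' → outer ELSE → E
call_id=26: agent='A3' → outer ELSE → E
call_id=27: agent='A5' → outer ELSE → E
call_id=28: agent='A4' → outer ELSE → E
call_id=29: agent='A6' → inner[line >= 7] → A

R, K, E, R, K, E, E, E, E, A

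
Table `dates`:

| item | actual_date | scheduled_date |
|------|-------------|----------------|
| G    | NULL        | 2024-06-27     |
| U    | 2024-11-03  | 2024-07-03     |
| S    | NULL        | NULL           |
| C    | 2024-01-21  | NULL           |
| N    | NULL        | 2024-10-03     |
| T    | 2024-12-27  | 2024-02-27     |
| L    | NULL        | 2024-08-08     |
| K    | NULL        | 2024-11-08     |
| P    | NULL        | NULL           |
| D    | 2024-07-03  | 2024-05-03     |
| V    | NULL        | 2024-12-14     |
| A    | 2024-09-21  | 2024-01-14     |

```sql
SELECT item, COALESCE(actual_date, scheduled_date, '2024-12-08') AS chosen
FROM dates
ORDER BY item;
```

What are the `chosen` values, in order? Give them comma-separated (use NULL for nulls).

item=A: actual_date=2024-09-21 → 2024-09-21
item=C: actual_date=2024-01-21 → 2024-01-21
item=D: actual_date=2024-07-03 → 2024-07-03
item=G: actual_date=NULL, scheduled_date=2024-06-27 → 2024-06-27
item=K: actual_date=NULL, scheduled_date=2024-11-08 → 2024-11-08
item=L: actual_date=NULL, scheduled_date=2024-08-08 → 2024-08-08
item=N: actual_date=NULL, scheduled_date=2024-10-03 → 2024-10-03
item=P: actual_date=NULL, scheduled_date=NULL, → literal 2024-12-08 → 2024-12-08
item=S: actual_date=NULL, scheduled_date=NULL, → literal 2024-12-08 → 2024-12-08
item=T: actual_date=2024-12-27 → 2024-12-27
item=U: actual_date=2024-11-03 → 2024-11-03
item=V: actual_date=NULL, scheduled_date=2024-12-14 → 2024-12-14

2024-09-21, 2024-01-21, 2024-07-03, 2024-06-27, 2024-11-08, 2024-08-08, 2024-10-03, 2024-12-08, 2024-12-08, 2024-12-27, 2024-11-03, 2024-12-14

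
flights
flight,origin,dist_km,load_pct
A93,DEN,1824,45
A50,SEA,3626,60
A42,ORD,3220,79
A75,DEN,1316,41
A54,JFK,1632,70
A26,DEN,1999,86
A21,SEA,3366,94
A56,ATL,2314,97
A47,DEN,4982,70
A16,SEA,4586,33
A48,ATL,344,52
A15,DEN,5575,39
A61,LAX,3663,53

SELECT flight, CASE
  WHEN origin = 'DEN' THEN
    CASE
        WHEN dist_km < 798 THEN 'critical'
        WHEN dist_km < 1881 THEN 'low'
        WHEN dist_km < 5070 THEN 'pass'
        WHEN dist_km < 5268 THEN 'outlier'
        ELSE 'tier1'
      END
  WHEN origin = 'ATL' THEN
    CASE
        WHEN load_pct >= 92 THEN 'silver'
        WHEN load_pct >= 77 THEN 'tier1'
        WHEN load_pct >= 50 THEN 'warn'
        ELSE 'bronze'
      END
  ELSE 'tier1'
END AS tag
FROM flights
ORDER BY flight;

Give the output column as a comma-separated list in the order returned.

tier1, tier1, tier1, pass, tier1, pass, warn, tier1, tier1, silver, tier1, low, low

flight=A15: origin='DEN' → inner[ELSE] → tier1
flight=A16: origin='SEA' → outer ELSE → tier1
flight=A21: origin='SEA' → outer ELSE → tier1
flight=A26: origin='DEN' → inner[dist_km < 5070] → pass
flight=A42: origin='ORD' → outer ELSE → tier1
flight=A47: origin='DEN' → inner[dist_km < 5070] → pass
flight=A48: origin='ATL' → inner[load_pct >= 50] → warn
flight=A50: origin='SEA' → outer ELSE → tier1
flight=A54: origin='JFK' → outer ELSE → tier1
flight=A56: origin='ATL' → inner[load_pct >= 92] → silver
flight=A61: origin='LAX' → outer ELSE → tier1
flight=A75: origin='DEN' → inner[dist_km < 1881] → low
flight=A93: origin='DEN' → inner[dist_km < 1881] → low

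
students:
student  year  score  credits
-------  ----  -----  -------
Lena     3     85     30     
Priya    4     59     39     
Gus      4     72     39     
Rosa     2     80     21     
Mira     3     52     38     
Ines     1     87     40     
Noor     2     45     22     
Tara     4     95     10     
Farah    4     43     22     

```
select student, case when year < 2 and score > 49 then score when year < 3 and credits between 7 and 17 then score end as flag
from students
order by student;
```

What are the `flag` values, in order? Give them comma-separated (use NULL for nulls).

NULL, NULL, 87, NULL, NULL, NULL, NULL, NULL, NULL

student=Farah: (no match → NULL) → NULL
student=Gus: (no match → NULL) → NULL
student=Ines: year < 2 and score > 49 → 87
student=Lena: (no match → NULL) → NULL
student=Mira: (no match → NULL) → NULL
student=Noor: (no match → NULL) → NULL
student=Priya: (no match → NULL) → NULL
student=Rosa: (no match → NULL) → NULL
student=Tara: (no match → NULL) → NULL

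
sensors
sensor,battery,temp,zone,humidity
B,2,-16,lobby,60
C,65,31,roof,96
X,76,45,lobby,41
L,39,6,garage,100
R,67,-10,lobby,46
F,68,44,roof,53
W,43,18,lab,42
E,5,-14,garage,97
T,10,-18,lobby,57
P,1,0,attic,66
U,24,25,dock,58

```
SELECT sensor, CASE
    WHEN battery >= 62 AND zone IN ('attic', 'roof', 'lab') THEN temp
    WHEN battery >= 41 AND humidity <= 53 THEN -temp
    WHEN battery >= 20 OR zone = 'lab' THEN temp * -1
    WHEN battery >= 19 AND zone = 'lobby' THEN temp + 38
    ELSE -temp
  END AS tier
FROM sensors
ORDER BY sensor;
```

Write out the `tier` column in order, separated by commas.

16, 31, 14, 44, -6, 0, 10, 18, -25, -18, -45

sensor=B: ELSE → 16
sensor=C: battery >= 62 AND zone IN ('attic', 'roof', 'lab') → 31
sensor=E: ELSE → 14
sensor=F: battery >= 62 AND zone IN ('attic', 'roof', 'lab') → 44
sensor=L: battery >= 20 OR zone = 'lab' → -6
sensor=P: ELSE → 0
sensor=R: battery >= 41 AND humidity <= 53 → 10
sensor=T: ELSE → 18
sensor=U: battery >= 20 OR zone = 'lab' → -25
sensor=W: battery >= 41 AND humidity <= 53 → -18
sensor=X: battery >= 41 AND humidity <= 53 → -45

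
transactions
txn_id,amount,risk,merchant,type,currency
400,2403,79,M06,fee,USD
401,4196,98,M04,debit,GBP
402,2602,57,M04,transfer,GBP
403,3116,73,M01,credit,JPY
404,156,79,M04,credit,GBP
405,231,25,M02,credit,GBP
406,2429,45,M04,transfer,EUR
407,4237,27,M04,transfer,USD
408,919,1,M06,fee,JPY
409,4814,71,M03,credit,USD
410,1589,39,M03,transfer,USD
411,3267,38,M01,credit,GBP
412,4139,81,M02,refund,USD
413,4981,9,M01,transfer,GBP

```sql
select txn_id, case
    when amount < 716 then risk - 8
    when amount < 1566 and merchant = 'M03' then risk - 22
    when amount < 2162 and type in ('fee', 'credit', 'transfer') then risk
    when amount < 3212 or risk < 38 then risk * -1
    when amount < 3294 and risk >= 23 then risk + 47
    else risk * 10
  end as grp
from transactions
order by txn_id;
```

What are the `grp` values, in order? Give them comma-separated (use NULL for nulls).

-79, 980, -57, -73, 71, 17, -45, -27, 1, 710, 39, 85, 810, -9

txn_id=400: amount < 3212 or risk < 38 → -79
txn_id=401: ELSE → 980
txn_id=402: amount < 3212 or risk < 38 → -57
txn_id=403: amount < 3212 or risk < 38 → -73
txn_id=404: amount < 716 → 71
txn_id=405: amount < 716 → 17
txn_id=406: amount < 3212 or risk < 38 → -45
txn_id=407: amount < 3212 or risk < 38 → -27
txn_id=408: amount < 2162 and type in ('fee', 'credit', 'transfer') → 1
txn_id=409: ELSE → 710
txn_id=410: amount < 2162 and type in ('fee', 'credit', 'transfer') → 39
txn_id=411: amount < 3294 and risk >= 23 → 85
txn_id=412: ELSE → 810
txn_id=413: amount < 3212 or risk < 38 → -9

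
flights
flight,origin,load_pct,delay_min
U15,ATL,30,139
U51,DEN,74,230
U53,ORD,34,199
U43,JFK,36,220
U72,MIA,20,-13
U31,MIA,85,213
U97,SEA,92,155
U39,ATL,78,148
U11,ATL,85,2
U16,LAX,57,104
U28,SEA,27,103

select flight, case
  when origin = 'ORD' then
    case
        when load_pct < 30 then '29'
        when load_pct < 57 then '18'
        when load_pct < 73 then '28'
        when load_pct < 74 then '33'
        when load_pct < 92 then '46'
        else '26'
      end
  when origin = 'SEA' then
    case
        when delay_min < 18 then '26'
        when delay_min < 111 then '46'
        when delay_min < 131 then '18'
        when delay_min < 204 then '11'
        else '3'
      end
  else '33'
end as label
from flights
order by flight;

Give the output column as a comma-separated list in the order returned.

flight=U11: origin='ATL' → outer ELSE → 33
flight=U15: origin='ATL' → outer ELSE → 33
flight=U16: origin='LAX' → outer ELSE → 33
flight=U28: origin='SEA' → inner[delay_min < 111] → 46
flight=U31: origin='MIA' → outer ELSE → 33
flight=U39: origin='ATL' → outer ELSE → 33
flight=U43: origin='JFK' → outer ELSE → 33
flight=U51: origin='DEN' → outer ELSE → 33
flight=U53: origin='ORD' → inner[load_pct < 57] → 18
flight=U72: origin='MIA' → outer ELSE → 33
flight=U97: origin='SEA' → inner[delay_min < 204] → 11

33, 33, 33, 46, 33, 33, 33, 33, 18, 33, 11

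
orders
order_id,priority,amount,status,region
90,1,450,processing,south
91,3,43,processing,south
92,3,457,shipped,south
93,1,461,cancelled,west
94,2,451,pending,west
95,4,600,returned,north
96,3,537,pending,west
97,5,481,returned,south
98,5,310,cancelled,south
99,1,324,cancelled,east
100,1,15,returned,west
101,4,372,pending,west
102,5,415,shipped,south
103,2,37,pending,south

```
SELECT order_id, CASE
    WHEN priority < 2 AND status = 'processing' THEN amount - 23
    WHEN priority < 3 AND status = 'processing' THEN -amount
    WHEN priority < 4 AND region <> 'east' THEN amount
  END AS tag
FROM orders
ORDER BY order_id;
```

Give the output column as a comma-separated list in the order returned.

427, 43, 457, 461, 451, NULL, 537, NULL, NULL, NULL, 15, NULL, NULL, 37

order_id=90: priority < 2 AND status = 'processing' → 427
order_id=91: priority < 4 AND region <> 'east' → 43
order_id=92: priority < 4 AND region <> 'east' → 457
order_id=93: priority < 4 AND region <> 'east' → 461
order_id=94: priority < 4 AND region <> 'east' → 451
order_id=95: (no match → NULL) → NULL
order_id=96: priority < 4 AND region <> 'east' → 537
order_id=97: (no match → NULL) → NULL
order_id=98: (no match → NULL) → NULL
order_id=99: (no match → NULL) → NULL
order_id=100: priority < 4 AND region <> 'east' → 15
order_id=101: (no match → NULL) → NULL
order_id=102: (no match → NULL) → NULL
order_id=103: priority < 4 AND region <> 'east' → 37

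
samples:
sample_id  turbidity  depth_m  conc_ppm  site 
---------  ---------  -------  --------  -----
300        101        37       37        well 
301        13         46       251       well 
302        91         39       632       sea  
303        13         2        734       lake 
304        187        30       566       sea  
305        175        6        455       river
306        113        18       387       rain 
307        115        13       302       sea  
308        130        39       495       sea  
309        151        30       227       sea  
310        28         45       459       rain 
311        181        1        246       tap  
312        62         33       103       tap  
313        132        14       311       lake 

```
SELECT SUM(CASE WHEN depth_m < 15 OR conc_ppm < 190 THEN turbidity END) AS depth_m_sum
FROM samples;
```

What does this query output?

779

sample_id=300: ✓ → 101
sample_id=301: ✗
sample_id=302: ✗
sample_id=303: ✓ → 13
sample_id=304: ✗
sample_id=305: ✓ → 175
sample_id=306: ✗
sample_id=307: ✓ → 115
sample_id=308: ✗
sample_id=309: ✗
sample_id=310: ✗
sample_id=311: ✓ → 181
sample_id=312: ✓ → 62
sample_id=313: ✓ → 132
depth_m_sum = 101 + 13 + 175 + 115 + 181 + 62 + 132 = 779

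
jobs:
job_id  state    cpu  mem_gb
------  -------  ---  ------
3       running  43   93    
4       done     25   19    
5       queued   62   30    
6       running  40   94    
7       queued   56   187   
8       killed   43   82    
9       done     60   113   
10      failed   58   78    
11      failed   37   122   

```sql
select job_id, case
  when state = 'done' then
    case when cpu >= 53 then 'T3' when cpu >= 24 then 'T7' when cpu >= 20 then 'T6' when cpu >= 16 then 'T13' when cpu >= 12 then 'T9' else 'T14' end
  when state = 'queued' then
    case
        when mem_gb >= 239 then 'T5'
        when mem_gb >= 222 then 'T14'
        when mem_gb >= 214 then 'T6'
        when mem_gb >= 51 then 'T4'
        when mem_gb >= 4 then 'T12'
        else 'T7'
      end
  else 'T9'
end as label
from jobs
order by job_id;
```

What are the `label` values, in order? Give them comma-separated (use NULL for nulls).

job_id=3: state='running' → outer ELSE → T9
job_id=4: state='done' → inner[cpu >= 24] → T7
job_id=5: state='queued' → inner[mem_gb >= 4] → T12
job_id=6: state='running' → outer ELSE → T9
job_id=7: state='queued' → inner[mem_gb >= 51] → T4
job_id=8: state='killed' → outer ELSE → T9
job_id=9: state='done' → inner[cpu >= 53] → T3
job_id=10: state='failed' → outer ELSE → T9
job_id=11: state='failed' → outer ELSE → T9

T9, T7, T12, T9, T4, T9, T3, T9, T9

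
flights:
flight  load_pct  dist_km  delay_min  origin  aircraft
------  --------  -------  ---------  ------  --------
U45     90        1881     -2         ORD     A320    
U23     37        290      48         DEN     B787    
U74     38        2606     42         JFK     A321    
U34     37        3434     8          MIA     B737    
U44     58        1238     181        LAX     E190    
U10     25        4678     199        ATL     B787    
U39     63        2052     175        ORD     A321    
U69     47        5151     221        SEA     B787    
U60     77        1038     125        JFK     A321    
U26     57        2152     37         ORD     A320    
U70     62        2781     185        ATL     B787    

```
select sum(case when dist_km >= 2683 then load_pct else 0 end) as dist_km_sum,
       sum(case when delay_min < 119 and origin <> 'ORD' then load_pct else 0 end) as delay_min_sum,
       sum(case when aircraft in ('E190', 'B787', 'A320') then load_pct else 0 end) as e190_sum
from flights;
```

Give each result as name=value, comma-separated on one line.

dist_km_sum=171, delay_min_sum=112, e190_sum=376

[dist_km_sum: dist_km >= 2683]
flight=U45: ✗
flight=U23: ✗
flight=U74: ✗
flight=U34: ✓ → 37
flight=U44: ✗
flight=U10: ✓ → 25
flight=U39: ✗
flight=U69: ✓ → 47
flight=U60: ✗
flight=U26: ✗
flight=U70: ✓ → 62
dist_km_sum = 37 + 25 + 47 + 62 = 171
—
[delay_min_sum: delay_min < 119 and origin <> 'ORD']
flight=U45: ✗
flight=U23: ✓ → 37
flight=U74: ✓ → 38
flight=U34: ✓ → 37
flight=U44: ✗
flight=U10: ✗
flight=U39: ✗
flight=U69: ✗
flight=U60: ✗
flight=U26: ✗
flight=U70: ✗
delay_min_sum = 37 + 38 + 37 = 112
—
[e190_sum: aircraft in ('E190', 'B787', 'A320')]
flight=U45: ✓ → 90
flight=U23: ✓ → 37
flight=U74: ✗
flight=U34: ✗
flight=U44: ✓ → 58
flight=U10: ✓ → 25
flight=U39: ✗
flight=U69: ✓ → 47
flight=U60: ✗
flight=U26: ✓ → 57
flight=U70: ✓ → 62
e190_sum = 90 + 37 + 58 + 25 + 47 + 57 + 62 = 376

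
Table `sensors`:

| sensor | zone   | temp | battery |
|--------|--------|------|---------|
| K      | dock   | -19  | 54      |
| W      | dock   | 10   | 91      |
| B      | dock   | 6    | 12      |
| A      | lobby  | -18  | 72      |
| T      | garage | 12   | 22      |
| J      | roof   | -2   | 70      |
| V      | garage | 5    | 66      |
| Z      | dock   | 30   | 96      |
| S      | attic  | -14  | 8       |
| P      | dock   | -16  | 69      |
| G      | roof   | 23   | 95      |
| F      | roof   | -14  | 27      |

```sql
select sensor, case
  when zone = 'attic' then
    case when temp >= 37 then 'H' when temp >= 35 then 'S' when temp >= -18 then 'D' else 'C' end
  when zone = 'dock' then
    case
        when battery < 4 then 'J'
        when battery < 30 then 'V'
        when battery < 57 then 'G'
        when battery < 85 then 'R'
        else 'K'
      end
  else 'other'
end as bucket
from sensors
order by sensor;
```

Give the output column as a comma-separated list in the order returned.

other, V, other, other, other, G, R, D, other, other, K, K

sensor=A: zone='lobby' → outer ELSE → other
sensor=B: zone='dock' → inner[battery < 30] → V
sensor=F: zone='roof' → outer ELSE → other
sensor=G: zone='roof' → outer ELSE → other
sensor=J: zone='roof' → outer ELSE → other
sensor=K: zone='dock' → inner[battery < 57] → G
sensor=P: zone='dock' → inner[battery < 85] → R
sensor=S: zone='attic' → inner[temp >= -18] → D
sensor=T: zone='garage' → outer ELSE → other
sensor=V: zone='garage' → outer ELSE → other
sensor=W: zone='dock' → inner[ELSE] → K
sensor=Z: zone='dock' → inner[ELSE] → K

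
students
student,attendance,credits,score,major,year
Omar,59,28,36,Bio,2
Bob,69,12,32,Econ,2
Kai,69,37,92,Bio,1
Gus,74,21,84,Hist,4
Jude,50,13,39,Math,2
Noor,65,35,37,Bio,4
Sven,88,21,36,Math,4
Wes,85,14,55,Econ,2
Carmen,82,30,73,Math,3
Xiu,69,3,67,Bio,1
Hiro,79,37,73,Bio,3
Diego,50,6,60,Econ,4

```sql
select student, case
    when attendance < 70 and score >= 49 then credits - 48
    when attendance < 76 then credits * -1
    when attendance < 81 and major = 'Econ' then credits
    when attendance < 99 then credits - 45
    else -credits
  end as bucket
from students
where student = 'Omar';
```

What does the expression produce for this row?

student = Omar: attendance=59, credits=28, score=36, major=Bio, year=2.
attendance < 70 and score >= 49 → false
attendance < 76 → true → -28

-28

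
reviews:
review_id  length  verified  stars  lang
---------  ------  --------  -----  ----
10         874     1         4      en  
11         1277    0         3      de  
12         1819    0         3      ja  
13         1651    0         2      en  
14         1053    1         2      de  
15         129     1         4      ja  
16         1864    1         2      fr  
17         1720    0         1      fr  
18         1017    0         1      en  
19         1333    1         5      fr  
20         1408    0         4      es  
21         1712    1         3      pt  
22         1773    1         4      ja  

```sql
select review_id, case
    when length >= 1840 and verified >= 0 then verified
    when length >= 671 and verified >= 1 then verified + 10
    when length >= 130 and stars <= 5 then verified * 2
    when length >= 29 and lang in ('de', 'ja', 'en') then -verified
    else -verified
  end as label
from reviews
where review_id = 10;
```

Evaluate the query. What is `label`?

review_id = 10: length=874, verified=1, stars=4, lang=en.
length >= 1840 and verified >= 0 → false
length >= 671 and verified >= 1 → true → 11

11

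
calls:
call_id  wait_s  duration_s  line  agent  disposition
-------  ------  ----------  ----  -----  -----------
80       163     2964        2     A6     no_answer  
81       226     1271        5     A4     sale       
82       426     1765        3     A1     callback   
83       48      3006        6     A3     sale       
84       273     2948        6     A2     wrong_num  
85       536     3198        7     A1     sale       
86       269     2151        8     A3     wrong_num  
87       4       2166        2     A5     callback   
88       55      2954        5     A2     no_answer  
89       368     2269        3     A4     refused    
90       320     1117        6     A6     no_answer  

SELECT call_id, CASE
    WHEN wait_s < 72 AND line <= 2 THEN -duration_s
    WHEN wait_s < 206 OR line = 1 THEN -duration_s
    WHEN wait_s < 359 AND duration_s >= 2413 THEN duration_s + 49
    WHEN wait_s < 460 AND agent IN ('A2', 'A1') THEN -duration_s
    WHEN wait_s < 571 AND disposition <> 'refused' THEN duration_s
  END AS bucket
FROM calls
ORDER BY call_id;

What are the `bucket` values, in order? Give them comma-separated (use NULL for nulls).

call_id=80: wait_s < 206 OR line = 1 → -2964
call_id=81: wait_s < 571 AND disposition <> 'refused' → 1271
call_id=82: wait_s < 460 AND agent IN ('A2', 'A1') → -1765
call_id=83: wait_s < 206 OR line = 1 → -3006
call_id=84: wait_s < 359 AND duration_s >= 2413 → 2997
call_id=85: wait_s < 571 AND disposition <> 'refused' → 3198
call_id=86: wait_s < 571 AND disposition <> 'refused' → 2151
call_id=87: wait_s < 72 AND line <= 2 → -2166
call_id=88: wait_s < 206 OR line = 1 → -2954
call_id=89: (no match → NULL) → NULL
call_id=90: wait_s < 571 AND disposition <> 'refused' → 1117

-2964, 1271, -1765, -3006, 2997, 3198, 2151, -2166, -2954, NULL, 1117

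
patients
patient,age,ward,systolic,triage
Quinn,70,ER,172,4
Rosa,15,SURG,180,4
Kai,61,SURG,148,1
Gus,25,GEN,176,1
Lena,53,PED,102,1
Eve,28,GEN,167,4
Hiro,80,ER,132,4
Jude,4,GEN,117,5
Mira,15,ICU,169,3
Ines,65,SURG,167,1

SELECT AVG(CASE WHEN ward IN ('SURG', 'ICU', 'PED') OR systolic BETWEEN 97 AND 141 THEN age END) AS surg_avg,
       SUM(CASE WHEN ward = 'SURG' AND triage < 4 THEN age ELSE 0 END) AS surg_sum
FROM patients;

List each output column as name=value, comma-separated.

[surg_avg: ward IN ('SURG', 'ICU', 'PED') OR systolic BETWEEN 97 AND 141]
patient=Quinn: ✗
patient=Rosa: ✓ → 15
patient=Kai: ✓ → 61
patient=Gus: ✗
patient=Lena: ✓ → 53
patient=Eve: ✗
patient=Hiro: ✓ → 80
patient=Jude: ✓ → 4
patient=Mira: ✓ → 15
patient=Ines: ✓ → 65
surg_avg = (15 + 61 + 53 + 80 + 4 + 15 + 65) / 7 = 41.8571428571
—
[surg_sum: ward = 'SURG' AND triage < 4]
patient=Quinn: ✗
patient=Rosa: ✗
patient=Kai: ✓ → 61
patient=Gus: ✗
patient=Lena: ✗
patient=Eve: ✗
patient=Hiro: ✗
patient=Jude: ✗
patient=Mira: ✗
patient=Ines: ✓ → 65
surg_sum = 61 + 65 = 126

surg_avg=41.8571428571, surg_sum=126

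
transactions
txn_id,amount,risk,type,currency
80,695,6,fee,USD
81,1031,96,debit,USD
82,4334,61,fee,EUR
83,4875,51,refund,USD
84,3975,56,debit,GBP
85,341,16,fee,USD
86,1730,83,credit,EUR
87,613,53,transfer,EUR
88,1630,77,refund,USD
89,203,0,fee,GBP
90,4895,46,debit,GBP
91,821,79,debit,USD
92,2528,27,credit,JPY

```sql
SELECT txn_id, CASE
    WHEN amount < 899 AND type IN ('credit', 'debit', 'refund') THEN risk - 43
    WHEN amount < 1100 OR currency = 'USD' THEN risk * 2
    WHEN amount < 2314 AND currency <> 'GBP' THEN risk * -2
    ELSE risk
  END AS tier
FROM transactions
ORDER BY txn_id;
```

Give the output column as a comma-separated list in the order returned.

txn_id=80: amount < 1100 OR currency = 'USD' → 12
txn_id=81: amount < 1100 OR currency = 'USD' → 192
txn_id=82: ELSE → 61
txn_id=83: amount < 1100 OR currency = 'USD' → 102
txn_id=84: ELSE → 56
txn_id=85: amount < 1100 OR currency = 'USD' → 32
txn_id=86: amount < 2314 AND currency <> 'GBP' → -166
txn_id=87: amount < 1100 OR currency = 'USD' → 106
txn_id=88: amount < 1100 OR currency = 'USD' → 154
txn_id=89: amount < 1100 OR currency = 'USD' → 0
txn_id=90: ELSE → 46
txn_id=91: amount < 899 AND type IN ('credit', 'debit', 'refund') → 36
txn_id=92: ELSE → 27

12, 192, 61, 102, 56, 32, -166, 106, 154, 0, 46, 36, 27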